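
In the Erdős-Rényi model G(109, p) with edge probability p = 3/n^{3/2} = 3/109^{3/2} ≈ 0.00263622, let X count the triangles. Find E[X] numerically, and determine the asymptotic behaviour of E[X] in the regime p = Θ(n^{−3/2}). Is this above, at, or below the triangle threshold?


Number of potential triangles: C(109, 3) = 209934.
Each occurs with probability p³ ≈ (0.00263622)³ ≈ 1.83208038e-08.
By linearity: E[X] = C(109, 3)·p³ ≈ 209934 · 1.83208038e-08 ≈ 0.003846.
Since α = 3/2 > 1, p = c/n^{3/2} = o(1/n) is below the triangle threshold p ~ 1/n. Asymptotically E[X] ~ (c³/6)·n^{3(1−α)} = (3³/6)·n^{-1.5} → 0, so by Markov's inequality G has no triangles w.h.p.

E[X] ≈ 0.003846; in regime p = Θ(1/n^{3/2}) E[X] tends to 0 (below the triangle threshold p ~ 1/n).


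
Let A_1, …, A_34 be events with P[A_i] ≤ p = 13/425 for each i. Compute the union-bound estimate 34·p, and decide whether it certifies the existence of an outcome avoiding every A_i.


Union bound: P[∪_{i=1}^{34} A_i] ≤ Σ_i P[A_i] ≤ 34·p = 34·(13/425) = 26/25.
Numerically: 26/25 ≈ 1.0400.
Is 26/25 < 1? NO.
Since the bound 26/25 is ≥ 1, the union bound is uninformative here; it does NOT by itself certify existence.

34·p = 26/25 ≈ 1.0400; existence NOT certified by the union bound.


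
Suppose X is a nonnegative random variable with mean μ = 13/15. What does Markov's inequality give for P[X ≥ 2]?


μ = E[X] = 13/15, a = 2.
Markov: P[X ≥ 2] ≤ μ/a = (13/15)/2 = 13/30.
Numerically: ≈ 0.433.
(Since a = 2 > μ = 0.867, the bound 13/30 is < 1 and informative.)

P[X ≥ 2] ≤ 13/30 ≈ 0.433.


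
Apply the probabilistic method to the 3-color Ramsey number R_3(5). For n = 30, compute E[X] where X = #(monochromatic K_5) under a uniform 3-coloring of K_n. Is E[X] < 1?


E[X] = C(30, 5) · 3^{1 − 10} = 142506 · 3^{−9} = 142506/19683.
As a reduced fraction: E[X] = 5278/729 ≈ 7.2400549.
Is E[X] < 1? NO.
Since E[X] ≥ 1, the first-moment bound is inconclusive at n = 30; it does NOT by itself certify R_3(5) > 30.

E[X] = 5278/729 ≈ 7.2400549; E[X] ≥ 1; first-moment method inconclusive here.


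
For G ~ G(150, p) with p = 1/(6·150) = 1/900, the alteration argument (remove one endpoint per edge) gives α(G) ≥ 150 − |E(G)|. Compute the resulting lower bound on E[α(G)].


E[|E(G)|] = C(150, 2)·p = 11175 · (1/900) = 149/12.
E[α(G)] ≥ n − E[|E(G)|] = 150 − 149/12 = 1651/12.
Numerically: ≈ 137.583.
(This is only a lower bound; the true E[α(G)] may be larger.)

E[α(G)] ≥ 1651/12 ≈ 137.583.


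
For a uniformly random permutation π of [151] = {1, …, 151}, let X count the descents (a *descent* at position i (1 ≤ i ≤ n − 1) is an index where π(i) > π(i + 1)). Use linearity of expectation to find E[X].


Write X = Σ X_I over i = 1, …, 150, with X_I the indicator of one descent.
There are 150 indicators.
For each fixed i, the pair (π(i), π(i+1)) is a uniformly random ordered pair of distinct values from {1, …, 151}; by symmetry P[π(i) > π(i+1)] = 1/2.
By linearity: E[X] = 150 · (1/2) = (151 − 1) · (1/2) = 75 ≈ 75.00000.

E[X] = 75 = 75.00000.


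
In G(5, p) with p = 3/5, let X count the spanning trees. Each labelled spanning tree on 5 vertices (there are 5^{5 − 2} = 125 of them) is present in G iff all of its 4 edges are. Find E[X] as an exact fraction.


K_5 has 5^{5 − 2} = 125 labelled spanning trees.
For each such spanning tree H, let X_H = 1 if all 4 edges of H are present in G. Then P[X_H = 1] = p^{4} = (3/5)^{4} = 81/625.
Summing the indicators: E[X] = Σ_H E[X_H] = 125 · p^{4} = 125 · 81/625 = 81/5.
Numerically: E[X] ≈ 16.2.

E[X] = 125 · (3/5)^{4} = 81/5 ≈ 16.2.


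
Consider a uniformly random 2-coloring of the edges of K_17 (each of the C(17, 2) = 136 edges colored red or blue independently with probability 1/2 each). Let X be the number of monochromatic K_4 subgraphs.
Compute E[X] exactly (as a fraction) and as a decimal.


Let X = Σ_S X_S over the C(17, 4) = 2380 subsets S of size 4, where X_S = 1 if the K_4 on S is monochromatic.
For a fixed S, the K_4 on S has C(4, 2) = 6 edges. P[all 6 edges red] = (1/2)^6, and likewise for blue, so P[monochromatic] = 2·(1/2)^6 = 2^{1 − 6} = 1/32.
By linearity of expectation: E[X] = C(17, 4) · 2^{1 − 6} = 2380 · 1/32 = 595/8.
Numerically: E[X] ≈ 74.3750.

E[X] = C(17,4)·2^(1−C(4,2)) = 595/8 ≈ 74.3750.


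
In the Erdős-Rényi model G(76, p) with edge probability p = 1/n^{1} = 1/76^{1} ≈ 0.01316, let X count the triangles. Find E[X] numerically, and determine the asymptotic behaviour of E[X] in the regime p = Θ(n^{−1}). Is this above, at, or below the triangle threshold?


Number of potential triangles: C(76, 3) = 70300.
Each occurs with probability p³ ≈ (0.01316)³ ≈ 2.278029e-06.
By linearity: E[X] = C(76, 3)·p³ ≈ 70300 · 2.278029e-06 ≈ 0.1601.
Here α = 1, so p = 1/n is exactly at the triangle threshold p ~ 1/n. Asymptotically E[X] → c³/6 = 1³/6 = 1/6 ≈ 0.1667, a bounded constant. In this regime the triangle count is asymptotically Poisson(c³/6).

E[X] ≈ 0.1601; in regime p = Θ(1/n^{1}) E[X] stays bounded (at the triangle threshold p ~ 1/n).


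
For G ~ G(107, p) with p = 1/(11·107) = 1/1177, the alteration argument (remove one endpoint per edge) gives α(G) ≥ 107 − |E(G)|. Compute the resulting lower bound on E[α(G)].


E[|E(G)|] = C(107, 2)·p = 5671 · (1/1177) = 53/11.
E[α(G)] ≥ n − E[|E(G)|] = 107 − 53/11 = 1124/11.
Numerically: ≈ 102.1818.
(This is only a lower bound; the true E[α(G)] may be larger.)

E[α(G)] ≥ 1124/11 ≈ 102.1818.


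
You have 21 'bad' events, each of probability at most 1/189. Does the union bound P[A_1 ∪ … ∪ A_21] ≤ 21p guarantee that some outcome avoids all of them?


Union bound: P[∪_{i=1}^{21} A_i] ≤ Σ_i P[A_i] ≤ 21·p = 21·(1/189) = 1/9.
Numerically: 1/9 ≈ 0.111111.
Is 1/9 < 1? YES.
Since P[∪ A_i] ≤ 1/9 < 1, the complement has P[∩ A_i^c] ≥ 1 − 1/9 = 8/9 > 0, so some outcome avoids every A_i.

21·p = 1/9 ≈ 0.111111; existence CERTIFIED by the union bound.


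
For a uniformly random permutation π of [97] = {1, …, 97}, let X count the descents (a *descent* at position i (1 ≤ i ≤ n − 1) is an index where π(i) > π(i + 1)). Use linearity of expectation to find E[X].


Write X = Σ X_I over i = 1, …, 96, with X_I the indicator of one descent.
There are 96 indicators.
For each fixed i, the pair (π(i), π(i+1)) is a uniformly random ordered pair of distinct values from {1, …, 97}; by symmetry P[π(i) > π(i+1)] = 1/2.
By linearity: E[X] = 96 · (1/2) = (97 − 1) · (1/2) = 48 ≈ 48.000.

E[X] = 48 = 48.000.


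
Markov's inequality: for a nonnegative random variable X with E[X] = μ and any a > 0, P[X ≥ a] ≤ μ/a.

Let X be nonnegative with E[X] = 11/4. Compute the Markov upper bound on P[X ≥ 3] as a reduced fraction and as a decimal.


μ = E[X] = 11/4, a = 3.
Markov: P[X ≥ 3] ≤ μ/a = (11/4)/3 = 11/12.
Numerically: ≈ 0.917.
(Since a = 3 > μ = 2.750, the bound 11/12 is < 1 and informative.)

P[X ≥ 3] ≤ 11/12 ≈ 0.917.


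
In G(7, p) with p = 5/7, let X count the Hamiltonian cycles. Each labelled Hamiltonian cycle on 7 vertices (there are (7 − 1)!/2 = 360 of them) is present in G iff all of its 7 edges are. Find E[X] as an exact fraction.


K_7 has (7 − 1)!/2 = 360 labelled Hamiltonian cycles.
For each such Hamiltonian cycle H, let X_H = 1 if all 7 edges of H are present in G. Then P[X_H = 1] = p^{7} = (5/7)^{7} = 78125/823543.
By linearity: E[X] = Σ_H E[X_H] = 360 · p^{7} = 360 · 78125/823543 = 28125000/823543.
Numerically: E[X] ≈ 34.2.

E[X] = 360 · (5/7)^{7} = 28125000/823543 ≈ 34.2.


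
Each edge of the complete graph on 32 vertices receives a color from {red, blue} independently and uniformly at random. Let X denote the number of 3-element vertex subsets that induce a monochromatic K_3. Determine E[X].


Let X = Σ_S X_S over the C(32, 3) = 4960 subsets S of size 3, where X_S = 1 if the K_3 on S is monochromatic.
For a fixed S, the K_3 on S has C(3, 2) = 3 edges. P[all 3 edges red] = (1/2)^3, and likewise for blue, so P[monochromatic] = 2·(1/2)^3 = 2^{1 − 3} = 1/4.
By linearity: E[X] = C(32, 3) · 2^{1 − 3} = 4960 · 1/4 = 1240.
Numerically: E[X] ≈ 1240.00000.

E[X] = C(32,3)·2^(1−C(3,2)) = 1240 ≈ 1240.00000.


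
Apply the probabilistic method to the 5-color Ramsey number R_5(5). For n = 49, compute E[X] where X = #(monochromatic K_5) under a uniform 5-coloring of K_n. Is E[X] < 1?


E[X] = C(49, 5) · 5^{1 − 10} = 1906884 · 5^{−9} = 1906884/1953125.
As a reduced fraction: E[X] = 1906884/1953125 ≈ 0.976325.
Is E[X] < 1? YES.
Since E[X] < 1, there exists a 5-coloring of K_{49} with no monochromatic K_5; hence R_5(5) > 49.

E[X] = 1906884/1953125 ≈ 0.976325; E[X] < 1, so R_5(5) > 49.


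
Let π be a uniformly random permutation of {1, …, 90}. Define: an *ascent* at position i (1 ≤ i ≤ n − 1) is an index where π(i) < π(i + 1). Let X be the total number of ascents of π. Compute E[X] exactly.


Write X = Σ X_I over i = 1, …, 89, with X_I the indicator of one ascent.
There are 89 indicators.
For each fixed i, the pair (π(i), π(i+1)) is a uniformly random ordered pair of distinct values from {1, …, 90}; by symmetry P[π(i) < π(i+1)] = 1/2.
By linearity: E[X] = 89 · (1/2) = (90 − 1) · (1/2) = 89/2 ≈ 44.500000.

E[X] = 89/2 = 44.500000.


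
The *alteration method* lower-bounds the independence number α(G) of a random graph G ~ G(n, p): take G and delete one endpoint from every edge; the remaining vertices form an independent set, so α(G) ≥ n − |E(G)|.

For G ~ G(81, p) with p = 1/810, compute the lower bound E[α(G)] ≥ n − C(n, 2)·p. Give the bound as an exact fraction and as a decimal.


E[|E(G)|] = C(81, 2)·p = 3240 · (1/810) = 4.
E[α(G)] ≥ n − E[|E(G)|] = 81 − 4 = 77.
Numerically: ≈ 77.00000.
(This is only a lower bound; the true E[α(G)] may be larger.)

E[α(G)] ≥ 77 ≈ 77.00000.


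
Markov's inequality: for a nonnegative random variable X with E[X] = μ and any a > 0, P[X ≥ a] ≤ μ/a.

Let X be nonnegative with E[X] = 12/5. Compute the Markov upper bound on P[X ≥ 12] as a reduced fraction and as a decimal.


μ = E[X] = 12/5, a = 12.
Markov: P[X ≥ 12] ≤ μ/a = (12/5)/12 = 1/5.
Numerically: ≈ 0.200000.
(Since a = 12 > μ = 2.400000, the bound 1/5 is < 1 and informative.)

P[X ≥ 12] ≤ 1/5 ≈ 0.200000.


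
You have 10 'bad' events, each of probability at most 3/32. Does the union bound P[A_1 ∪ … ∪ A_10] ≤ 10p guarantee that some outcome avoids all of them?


Union bound: P[∪_{i=1}^{10} A_i] ≤ Σ_i P[A_i] ≤ 10·p = 10·(3/32) = 15/16.
Numerically: 15/16 ≈ 0.937500.
Is 15/16 < 1? YES.
Since P[∪ A_i] ≤ 15/16 < 1, the complement has P[∩ A_i^c] ≥ 1 − 15/16 = 1/16 > 0, so some outcome avoids every A_i.

10·p = 15/16 ≈ 0.937500; existence CERTIFIED by the union bound.


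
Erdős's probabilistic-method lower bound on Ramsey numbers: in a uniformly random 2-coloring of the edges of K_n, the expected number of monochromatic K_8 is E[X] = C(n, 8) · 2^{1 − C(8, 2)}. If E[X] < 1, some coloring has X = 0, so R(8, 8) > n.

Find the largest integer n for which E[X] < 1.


We need C(n, 8) · 2^{1 − 28} < 1, i.e. C(n, 8) < 2^{28 − 1} = 134217728.
Check values of n near the boundary:
  n = 40: C(40, 8) = 76904685; 76904685 < 134217728? YES
  n = 41: C(41, 8) = 95548245; 95548245 < 134217728? YES
  n = 42: C(42, 8) = 118030185; 118030185 < 134217728? YES
  n = 43: C(43, 8) = 145008513; 145008513 < 134217728? NO
The largest n with C(n, 8) < 134217728 is n = 42 (where E[X] = 118030185/134217728 ≈ 0.879). Hence R(8, 8) > 42, i.e. R(8, 8) ≥ 43.

Largest n = 42; hence R(8, 8) > 42.


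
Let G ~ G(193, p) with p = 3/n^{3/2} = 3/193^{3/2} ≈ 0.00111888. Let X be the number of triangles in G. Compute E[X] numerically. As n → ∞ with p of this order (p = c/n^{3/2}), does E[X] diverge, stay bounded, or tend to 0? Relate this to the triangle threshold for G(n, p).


Number of potential triangles: C(193, 3) = 1179616.
Each occurs with probability p³ ≈ (0.00111888)³ ≈ 1.40073466e-09.
By linearity: E[X] = C(193, 3)·p³ ≈ 1179616 · 1.40073466e-09 ≈ 0.001652.
Since α = 3/2 > 1, p = c/n^{3/2} = o(1/n) is below the triangle threshold p ~ 1/n. Asymptotically E[X] ~ (c³/6)·n^{3(1−α)} = (3³/6)·n^{-1.5} → 0, so by Markov's inequality G has no triangles w.h.p.

E[X] ≈ 0.001652; in regime p = Θ(1/n^{3/2}) E[X] tends to 0 (below the triangle threshold p ~ 1/n).


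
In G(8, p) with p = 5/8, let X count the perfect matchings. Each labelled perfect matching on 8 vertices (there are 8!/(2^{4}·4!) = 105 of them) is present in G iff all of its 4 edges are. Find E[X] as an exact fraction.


K_8 has 8!/(2^{4}·4!) = 105 labelled perfect matchings.
For each such perfect matching H, let X_H = 1 if all 4 edges of H are present in G. Then P[X_H = 1] = p^{4} = (5/8)^{4} = 625/4096.
By linearity of expectation: E[X] = Σ_H E[X_H] = 105 · p^{4} = 105 · 625/4096 = 65625/4096.
Numerically: E[X] ≈ 16.022.

E[X] = 105 · (5/8)^{4} = 65625/4096 ≈ 16.022.


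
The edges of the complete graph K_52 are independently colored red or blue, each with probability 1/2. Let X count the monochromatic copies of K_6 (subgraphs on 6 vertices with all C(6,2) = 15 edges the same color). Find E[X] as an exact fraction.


Let X = Σ_S X_S over the C(52, 6) = 20358520 subsets S of size 6, where X_S = 1 if the K_6 on S is monochromatic.
For a fixed S, the K_6 on S has C(6, 2) = 15 edges. P[all 15 edges red] = (1/2)^15, and likewise for blue, so P[monochromatic] = 2·(1/2)^15 = 2^{1 − 15} = 1/16384.
By linearity of expectation: E[X] = C(52, 6) · 2^{1 − 15} = 20358520 · 1/16384 = 2544815/2048.
Numerically: E[X] ≈ 1242.58545.

E[X] = C(52,6)·2^(1−C(6,2)) = 2544815/2048 ≈ 1242.58545.


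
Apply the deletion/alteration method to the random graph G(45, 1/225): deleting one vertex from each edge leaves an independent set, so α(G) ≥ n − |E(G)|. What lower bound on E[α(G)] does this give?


E[|E(G)|] = C(45, 2)·p = 990 · (1/225) = 22/5.
E[α(G)] ≥ n − E[|E(G)|] = 45 − 22/5 = 203/5.
Numerically: ≈ 40.60000.
(This is only a lower bound; the true E[α(G)] may be larger.)

E[α(G)] ≥ 203/5 ≈ 40.60000.


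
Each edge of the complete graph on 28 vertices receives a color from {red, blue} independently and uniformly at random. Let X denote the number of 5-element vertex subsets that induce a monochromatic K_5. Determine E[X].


Let X = Σ_S X_S over the C(28, 5) = 98280 subsets S of size 5, where X_S = 1 if the K_5 on S is monochromatic.
For a fixed S, the K_5 on S has C(5, 2) = 10 edges. P[all 10 edges red] = (1/2)^10, and likewise for blue, so P[monochromatic] = 2·(1/2)^10 = 2^{1 − 10} = 1/512.
Summing: E[X] = C(28, 5) · 2^{1 − 10} = 98280 · 1/512 = 12285/64.
Numerically: E[X] ≈ 191.95312.

E[X] = C(28,5)·2^(1−C(5,2)) = 12285/64 ≈ 191.95312.


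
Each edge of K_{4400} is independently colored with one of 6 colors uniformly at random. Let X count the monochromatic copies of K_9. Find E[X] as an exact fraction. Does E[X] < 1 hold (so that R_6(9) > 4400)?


E[X] = C(4400, 9) · 6^{1 − 36} = 1689489304164437494711163600 · 6^{−35} = 1689489304164437494711163600/1719070799748422591028658176.
As a reduced fraction: E[X] = 105593081510277343419447725/107441924984276411939291136 ≈ 0.982792.
Is E[X] < 1? YES.
Since E[X] < 1, there exists a 6-coloring of K_{4400} with no monochromatic K_9; hence R_6(9) > 4400.

E[X] = 105593081510277343419447725/107441924984276411939291136 ≈ 0.982792; E[X] < 1, so R_6(9) > 4400.


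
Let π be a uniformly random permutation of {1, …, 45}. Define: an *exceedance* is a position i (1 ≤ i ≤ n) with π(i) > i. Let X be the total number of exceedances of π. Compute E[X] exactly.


Write X = Σ_{i=1}^{45} X_i, where X_i = 1_{π(i) > i}.
For each fixed i, π(i) is uniform over {1, …, 45} (marginal of a uniform permutation), so P[π(i) > i] = (n − i)/n. Summing: Σ_{i=1}^{45} (n − i)/n = (0 + 1 + … + 44)/45 = 45(45 − 1)/(2·45) = (45 − 1)/2.
Hence E[X] = Σ_{i=1}^{45} (45 − i)/45 = 22 ≈ 22.00000.

E[X] = 22 = 22.00000.


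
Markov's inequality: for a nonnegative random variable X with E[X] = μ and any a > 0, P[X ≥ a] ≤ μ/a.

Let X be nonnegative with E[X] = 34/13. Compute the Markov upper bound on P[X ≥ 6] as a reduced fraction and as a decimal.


μ = E[X] = 34/13, a = 6.
Markov: P[X ≥ 6] ≤ μ/a = (34/13)/6 = 17/39.
Numerically: ≈ 0.4359.
(Since a = 6 > μ = 2.6154, the bound 17/39 is < 1 and informative.)

P[X ≥ 6] ≤ 17/39 ≈ 0.4359.


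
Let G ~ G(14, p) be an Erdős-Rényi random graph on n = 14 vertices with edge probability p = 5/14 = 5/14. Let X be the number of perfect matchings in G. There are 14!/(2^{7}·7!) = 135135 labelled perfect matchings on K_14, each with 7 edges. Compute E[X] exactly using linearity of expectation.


K_14 has 14!/(2^{7}·7!) = 135135 labelled perfect matchings.
For each such perfect matching H, let X_H = 1 if all 7 edges of H are present in G. Then P[X_H = 1] = p^{7} = (5/14)^{7} = 78125/105413504.
By linearity of expectation: E[X] = Σ_H E[X_H] = 135135 · p^{7} = 135135 · 78125/105413504 = 1508203125/15059072.
Numerically: E[X] ≈ 100.2.

E[X] = 135135 · (5/14)^{7} = 1508203125/15059072 ≈ 100.2.


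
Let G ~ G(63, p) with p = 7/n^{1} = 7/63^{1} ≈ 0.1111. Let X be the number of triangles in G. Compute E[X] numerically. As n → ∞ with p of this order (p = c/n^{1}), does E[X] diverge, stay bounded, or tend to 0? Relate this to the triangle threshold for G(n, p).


Number of potential triangles: C(63, 3) = 39711.
Each occurs with probability p³ ≈ (0.1111)³ ≈ 1.371742e-03.
By linearity: E[X] = C(63, 3)·p³ ≈ 39711 · 1.371742e-03 ≈ 54.4733.
Here α = 1, so p = 7/n is exactly at the triangle threshold p ~ 1/n. Asymptotically E[X] → c³/6 = 7³/6 = 343/6 ≈ 57.1667, a bounded constant. In this regime the triangle count is asymptotically Poisson(c³/6).

E[X] ≈ 54.4733; in regime p = Θ(1/n^{1}) E[X] stays bounded (at the triangle threshold p ~ 1/n).


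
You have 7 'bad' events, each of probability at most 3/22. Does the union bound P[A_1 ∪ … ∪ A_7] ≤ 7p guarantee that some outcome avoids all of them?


Union bound: P[∪_{i=1}^{7} A_i] ≤ Σ_i P[A_i] ≤ 7·p = 7·(3/22) = 21/22.
Numerically: 21/22 ≈ 0.9545455.
Is 21/22 < 1? YES.
Since P[∪ A_i] ≤ 21/22 < 1, the complement has P[∩ A_i^c] ≥ 1 − 21/22 = 1/22 > 0, so some outcome avoids every A_i.

7·p = 21/22 ≈ 0.9545455; existence CERTIFIED by the union bound.


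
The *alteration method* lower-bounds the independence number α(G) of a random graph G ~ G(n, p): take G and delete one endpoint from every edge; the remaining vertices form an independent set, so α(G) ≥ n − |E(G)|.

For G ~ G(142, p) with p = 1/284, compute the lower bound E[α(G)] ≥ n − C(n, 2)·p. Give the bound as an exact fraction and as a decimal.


E[|E(G)|] = C(142, 2)·p = 10011 · (1/284) = 141/4.
E[α(G)] ≥ n − E[|E(G)|] = 142 − 141/4 = 427/4.
Numerically: ≈ 106.750.
(This is only a lower bound; the true E[α(G)] may be larger.)

E[α(G)] ≥ 427/4 ≈ 106.750.


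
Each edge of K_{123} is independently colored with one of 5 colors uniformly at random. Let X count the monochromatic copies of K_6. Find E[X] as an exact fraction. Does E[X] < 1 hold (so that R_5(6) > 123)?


E[X] = C(123, 6) · 5^{1 − 15} = 4249404082 · 5^{−14} = 4249404082/6103515625.
As a reduced fraction: E[X] = 4249404082/6103515625 ≈ 0.696222.
Is E[X] < 1? YES.
Since E[X] < 1, there exists a 5-coloring of K_{123} with no monochromatic K_6; hence R_5(6) > 123.

E[X] = 4249404082/6103515625 ≈ 0.696222; E[X] < 1, so R_5(6) > 123.


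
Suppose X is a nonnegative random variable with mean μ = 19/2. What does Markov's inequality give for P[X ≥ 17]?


μ = E[X] = 19/2, a = 17.
Markov: P[X ≥ 17] ≤ μ/a = (19/2)/17 = 19/34.
Numerically: ≈ 0.55882.
(Since a = 17 > μ = 9.50000, the bound 19/34 is < 1 and informative.)

P[X ≥ 17] ≤ 19/34 ≈ 0.55882.


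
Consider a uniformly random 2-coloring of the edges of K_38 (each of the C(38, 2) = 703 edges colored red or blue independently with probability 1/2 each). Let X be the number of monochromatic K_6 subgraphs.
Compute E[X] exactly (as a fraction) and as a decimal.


Let X = Σ_S X_S over the C(38, 6) = 2760681 subsets S of size 6, where X_S = 1 if the K_6 on S is monochromatic.
For a fixed S, the K_6 on S has C(6, 2) = 15 edges. P[all 15 edges red] = (1/2)^15, and likewise for blue, so P[monochromatic] = 2·(1/2)^15 = 2^{1 − 15} = 1/16384.
Summing: E[X] = C(38, 6) · 2^{1 − 15} = 2760681 · 1/16384 = 2760681/16384.
Numerically: E[X] ≈ 168.4986.

E[X] = C(38,6)·2^(1−C(6,2)) = 2760681/16384 ≈ 168.4986.


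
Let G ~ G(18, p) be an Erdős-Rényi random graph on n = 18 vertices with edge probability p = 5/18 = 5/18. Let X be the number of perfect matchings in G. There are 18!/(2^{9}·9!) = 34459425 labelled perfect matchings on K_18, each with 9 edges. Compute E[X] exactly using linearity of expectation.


K_18 has 18!/(2^{9}·9!) = 34459425 labelled perfect matchings.
For each such perfect matching H, let X_H = 1 if all 9 edges of H are present in G. Then P[X_H = 1] = p^{9} = (5/18)^{9} = 1953125/198359290368.
By linearity: E[X] = Σ_H E[X_H] = 34459425 · p^{9} = 34459425 · 1953125/198359290368 = 830908203125/2448880128.
Numerically: E[X] ≈ 339.3.

E[X] = 34459425 · (5/18)^{9} = 830908203125/2448880128 ≈ 339.3.


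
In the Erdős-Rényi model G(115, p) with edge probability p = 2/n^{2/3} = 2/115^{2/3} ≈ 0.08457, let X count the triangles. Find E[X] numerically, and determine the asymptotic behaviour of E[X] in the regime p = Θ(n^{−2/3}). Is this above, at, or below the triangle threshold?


Number of potential triangles: C(115, 3) = 246905.
Each occurs with probability p³ ≈ (0.08457)³ ≈ 6.049149e-04.
By linearity: E[X] = C(115, 3)·p³ ≈ 246905 · 6.049149e-04 ≈ 149.3565.
Since α = 2/3 < 1, p = c/n^{2/3} ≫ 1/n is above the triangle threshold p ~ 1/n. Asymptotically E[X] ~ (c³/6)·n^{3(1−α)} = (2³/6)·n^{1} → ∞; triangles are abundant w.h.p.

E[X] ≈ 149.3565; in regime p = Θ(1/n^{2/3}) E[X] diverges (above the triangle threshold p ~ 1/n).


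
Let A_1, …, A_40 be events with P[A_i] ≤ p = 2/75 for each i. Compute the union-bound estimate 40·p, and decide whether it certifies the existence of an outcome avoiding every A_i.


Union bound: P[∪_{i=1}^{40} A_i] ≤ Σ_i P[A_i] ≤ 40·p = 40·(2/75) = 16/15.
Numerically: 16/15 ≈ 1.0666667.
Is 16/15 < 1? NO.
Since the bound 16/15 is ≥ 1, the union bound is uninformative here; it does NOT by itself certify existence.

40·p = 16/15 ≈ 1.0666667; existence NOT certified by the union bound.


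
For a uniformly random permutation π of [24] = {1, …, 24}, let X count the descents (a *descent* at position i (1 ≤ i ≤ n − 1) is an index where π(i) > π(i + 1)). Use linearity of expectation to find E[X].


Write X = Σ X_I over i = 1, …, 23, with X_I the indicator of one descent.
There are 23 indicators.
For each fixed i, the pair (π(i), π(i+1)) is a uniformly random ordered pair of distinct values from {1, …, 24}; by symmetry P[π(i) > π(i+1)] = 1/2.
By linearity: E[X] = 23 · (1/2) = (24 − 1) · (1/2) = 23/2 ≈ 11.500000.

E[X] = 23/2 = 11.500000.


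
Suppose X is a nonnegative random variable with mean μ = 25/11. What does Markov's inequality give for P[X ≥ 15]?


μ = E[X] = 25/11, a = 15.
Markov: P[X ≥ 15] ≤ μ/a = (25/11)/15 = 5/33.
Numerically: ≈ 0.1515.
(Since a = 15 > μ = 2.2727, the bound 5/33 is < 1 and informative.)

P[X ≥ 15] ≤ 5/33 ≈ 0.1515.


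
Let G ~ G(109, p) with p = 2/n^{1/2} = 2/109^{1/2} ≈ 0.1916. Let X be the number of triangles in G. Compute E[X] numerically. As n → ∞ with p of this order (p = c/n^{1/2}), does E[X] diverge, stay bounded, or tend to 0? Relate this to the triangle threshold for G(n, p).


Number of potential triangles: C(109, 3) = 209934.
Each occurs with probability p³ ≈ (0.1916)³ ≈ 7.029918e-03.
By linearity: E[X] = C(109, 3)·p³ ≈ 209934 · 7.029918e-03 ≈ 1475.8187.
Since α = 1/2 < 1, p = c/n^{1/2} ≫ 1/n is above the triangle threshold p ~ 1/n. Asymptotically E[X] ~ (c³/6)·n^{3(1−α)} = (2³/6)·n^{1.5} → ∞; triangles are abundant w.h.p.

E[X] ≈ 1475.8187; in regime p = Θ(1/n^{1/2}) E[X] diverges (above the triangle threshold p ~ 1/n).


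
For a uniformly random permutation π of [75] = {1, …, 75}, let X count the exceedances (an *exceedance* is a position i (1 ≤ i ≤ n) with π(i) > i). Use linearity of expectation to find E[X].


Write X = Σ_{i=1}^{75} X_i, where X_i = 1_{π(i) > i}.
For each fixed i, π(i) is uniform over {1, …, 75} (marginal of a uniform permutation), so P[π(i) > i] = (n − i)/n. Summing: Σ_{i=1}^{75} (n − i)/n = (0 + 1 + … + 74)/75 = 75(75 − 1)/(2·75) = (75 − 1)/2.
Hence E[X] = Σ_{i=1}^{75} (75 − i)/75 = 37 ≈ 37.000000.

E[X] = 37 = 37.000000.


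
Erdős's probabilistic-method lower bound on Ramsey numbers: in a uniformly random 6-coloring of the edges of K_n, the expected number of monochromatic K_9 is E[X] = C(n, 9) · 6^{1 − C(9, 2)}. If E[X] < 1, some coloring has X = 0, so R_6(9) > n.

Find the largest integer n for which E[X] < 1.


We need C(n, 9) · 6^{1 − 36} < 1, i.e. C(n, 9) < 6^{36 − 1} = 1719070799748422591028658176.
Check values of n near the boundary:
  n = 4406: C(4406, 9) = 1710356485221788389505285700; 1710356485221788389505285700 < 1719070799748422591028658176? YES
  n = 4407: C(4407, 9) = 1713856532599459170657070050; 1713856532599459170657070050 < 1719070799748422591028658176? YES
  n = 4408: C(4408, 9) = 1717362945146264156457459600; 1717362945146264156457459600 < 1719070799748422591028658176? YES
  n = 4409: C(4409, 9) = 1720875732988608787686577131; 1720875732988608787686577131 < 1719070799748422591028658176? NO
  n = 4410: C(4410, 9) = 1724394906266704102180823710; 1724394906266704102180823710 < 1719070799748422591028658176? NO
  n = 4411: C(4411, 9) = 1727920475134582415883601405; 1727920475134582415883601405 < 1719070799748422591028658176? NO
The largest n with C(n, 9) < 1719070799748422591028658176 is n = 4408 (where E[X] = 35778394690547169926197075/35813974994758803979763712 ≈ 0.9990065). Hence R_6(9) > 4408, i.e. R_6(9) ≥ 4409.

Largest n = 4408; hence R_6(9) > 4408.


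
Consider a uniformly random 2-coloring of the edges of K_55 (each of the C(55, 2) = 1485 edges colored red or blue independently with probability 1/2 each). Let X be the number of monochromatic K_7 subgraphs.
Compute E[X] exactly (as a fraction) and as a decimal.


Let X = Σ_S X_S over the C(55, 7) = 202927725 subsets S of size 7, where X_S = 1 if the K_7 on S is monochromatic.
For a fixed S, the K_7 on S has C(7, 2) = 21 edges. P[all 21 edges red] = (1/2)^21, and likewise for blue, so P[monochromatic] = 2·(1/2)^21 = 2^{1 − 21} = 1/1048576.
By linearity of expectation: E[X] = C(55, 7) · 2^{1 − 21} = 202927725 · 1/1048576 = 202927725/1048576.
Numerically: E[X] ≈ 193.5270.

E[X] = C(55,7)·2^(1−C(7,2)) = 202927725/1048576 ≈ 193.5270.


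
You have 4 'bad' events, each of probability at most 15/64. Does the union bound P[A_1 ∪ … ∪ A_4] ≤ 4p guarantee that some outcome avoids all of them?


Union bound: P[∪_{i=1}^{4} A_i] ≤ Σ_i P[A_i] ≤ 4·p = 4·(15/64) = 15/16.
Numerically: 15/16 ≈ 0.937500.
Is 15/16 < 1? YES.
Since P[∪ A_i] ≤ 15/16 < 1, the complement has P[∩ A_i^c] ≥ 1 − 15/16 = 1/16 > 0, so some outcome avoids every A_i.

4·p = 15/16 ≈ 0.937500; existence CERTIFIED by the union bound.


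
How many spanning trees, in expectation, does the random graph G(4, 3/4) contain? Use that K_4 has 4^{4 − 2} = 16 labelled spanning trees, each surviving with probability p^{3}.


K_4 has 4^{4 − 2} = 16 labelled spanning trees.
For each such spanning tree H, let X_H = 1 if all 3 edges of H are present in G. Then P[X_H = 1] = p^{3} = (3/4)^{3} = 27/64.
By linearity of expectation: E[X] = Σ_H E[X_H] = 16 · p^{3} = 16 · 27/64 = 27/4.
Numerically: E[X] ≈ 6.75.

E[X] = 16 · (3/4)^{3} = 27/4 ≈ 6.75.


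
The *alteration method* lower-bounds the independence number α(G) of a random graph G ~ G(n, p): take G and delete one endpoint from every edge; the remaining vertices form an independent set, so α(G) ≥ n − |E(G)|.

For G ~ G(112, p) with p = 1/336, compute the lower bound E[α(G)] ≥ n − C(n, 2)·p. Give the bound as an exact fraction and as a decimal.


E[|E(G)|] = C(112, 2)·p = 6216 · (1/336) = 37/2.
E[α(G)] ≥ n − E[|E(G)|] = 112 − 37/2 = 187/2.
Numerically: ≈ 93.500000.
(This is only a lower bound; the true E[α(G)] may be larger.)

E[α(G)] ≥ 187/2 ≈ 93.500000.


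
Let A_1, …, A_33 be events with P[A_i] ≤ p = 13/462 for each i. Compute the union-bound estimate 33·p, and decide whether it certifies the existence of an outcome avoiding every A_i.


Union bound: P[∪_{i=1}^{33} A_i] ≤ Σ_i P[A_i] ≤ 33·p = 33·(13/462) = 13/14.
Numerically: 13/14 ≈ 0.9285714.
Is 13/14 < 1? YES.
Since P[∪ A_i] ≤ 13/14 < 1, the complement has P[∩ A_i^c] ≥ 1 − 13/14 = 1/14 > 0, so some outcome avoids every A_i.

33·p = 13/14 ≈ 0.9285714; existence CERTIFIED by the union bound.


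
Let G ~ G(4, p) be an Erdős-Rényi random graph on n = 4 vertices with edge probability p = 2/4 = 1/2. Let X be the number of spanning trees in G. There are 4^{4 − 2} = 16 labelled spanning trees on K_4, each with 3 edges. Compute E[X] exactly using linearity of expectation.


K_4 has 4^{4 − 2} = 16 labelled spanning trees.
For each such spanning tree H, let X_H = 1 if all 3 edges of H are present in G. Then P[X_H = 1] = p^{3} = (1/2)^{3} = 1/8.
By linearity: E[X] = Σ_H E[X_H] = 16 · p^{3} = 16 · 1/8 = 2.
Numerically: E[X] ≈ 2.

E[X] = 16 · (1/2)^{3} = 2 ≈ 2.


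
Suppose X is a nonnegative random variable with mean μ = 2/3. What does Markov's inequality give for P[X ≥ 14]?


μ = E[X] = 2/3, a = 14.
Markov: P[X ≥ 14] ≤ μ/a = (2/3)/14 = 1/21.
Numerically: ≈ 0.047619.
(Since a = 14 > μ = 0.666667, the bound 1/21 is < 1 and informative.)

P[X ≥ 14] ≤ 1/21 ≈ 0.047619.


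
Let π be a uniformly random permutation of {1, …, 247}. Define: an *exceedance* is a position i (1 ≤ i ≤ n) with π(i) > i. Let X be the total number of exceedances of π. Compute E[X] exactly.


Write X = Σ_{i=1}^{247} X_i, where X_i = 1_{π(i) > i}.
For each fixed i, π(i) is uniform over {1, …, 247} (marginal of a uniform permutation), so P[π(i) > i] = (n − i)/n. Summing: Σ_{i=1}^{247} (n − i)/n = (0 + 1 + … + 246)/247 = 247(247 − 1)/(2·247) = (247 − 1)/2.
Hence E[X] = Σ_{i=1}^{247} (247 − i)/247 = 123 ≈ 123.00000.

E[X] = 123 = 123.00000.


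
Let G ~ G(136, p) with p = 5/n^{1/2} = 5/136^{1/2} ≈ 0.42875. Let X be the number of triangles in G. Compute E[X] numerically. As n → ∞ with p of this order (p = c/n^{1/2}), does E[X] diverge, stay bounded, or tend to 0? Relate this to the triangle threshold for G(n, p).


Number of potential triangles: C(136, 3) = 410040.
Each occurs with probability p³ ≈ (0.42875)³ ≈ 7.8813688e-02.
By linearity: E[X] = C(136, 3)·p³ ≈ 410040 · 7.8813688e-02 ≈ 32316.76464.
Since α = 1/2 < 1, p = c/n^{1/2} ≫ 1/n is above the triangle threshold p ~ 1/n. Asymptotically E[X] ~ (c³/6)·n^{3(1−α)} = (5³/6)·n^{1.5} → ∞; triangles are abundant w.h.p.

E[X] ≈ 32316.76464; in regime p = Θ(1/n^{1/2}) E[X] diverges (above the triangle threshold p ~ 1/n).


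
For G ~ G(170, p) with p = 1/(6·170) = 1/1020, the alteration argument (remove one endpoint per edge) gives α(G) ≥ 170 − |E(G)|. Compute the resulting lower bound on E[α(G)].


E[|E(G)|] = C(170, 2)·p = 14365 · (1/1020) = 169/12.
E[α(G)] ≥ n − E[|E(G)|] = 170 − 169/12 = 1871/12.
Numerically: ≈ 155.9167.
(This is only a lower bound; the true E[α(G)] may be larger.)

E[α(G)] ≥ 1871/12 ≈ 155.9167.


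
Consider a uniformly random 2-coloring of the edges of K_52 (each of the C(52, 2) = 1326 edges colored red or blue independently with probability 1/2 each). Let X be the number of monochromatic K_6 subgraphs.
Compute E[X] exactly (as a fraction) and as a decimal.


Let X = Σ_S X_S over the C(52, 6) = 20358520 subsets S of size 6, where X_S = 1 if the K_6 on S is monochromatic.
For a fixed S, the K_6 on S has C(6, 2) = 15 edges. P[all 15 edges red] = (1/2)^15, and likewise for blue, so P[monochromatic] = 2·(1/2)^15 = 2^{1 − 15} = 1/16384.
Summing: E[X] = C(52, 6) · 2^{1 − 15} = 20358520 · 1/16384 = 2544815/2048.
Numerically: E[X] ≈ 1242.58545.

E[X] = C(52,6)·2^(1−C(6,2)) = 2544815/2048 ≈ 1242.58545.


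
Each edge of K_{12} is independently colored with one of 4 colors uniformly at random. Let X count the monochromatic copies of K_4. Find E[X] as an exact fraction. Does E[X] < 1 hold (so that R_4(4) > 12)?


E[X] = C(12, 4) · 4^{1 − 6} = 495 · 4^{−5} = 495/1024.
As a reduced fraction: E[X] = 495/1024 ≈ 0.48340.
Is E[X] < 1? YES.
Since E[X] < 1, there exists a 4-coloring of K_{12} with no monochromatic K_4; hence R_4(4) > 12.

E[X] = 495/1024 ≈ 0.48340; E[X] < 1, so R_4(4) > 12.


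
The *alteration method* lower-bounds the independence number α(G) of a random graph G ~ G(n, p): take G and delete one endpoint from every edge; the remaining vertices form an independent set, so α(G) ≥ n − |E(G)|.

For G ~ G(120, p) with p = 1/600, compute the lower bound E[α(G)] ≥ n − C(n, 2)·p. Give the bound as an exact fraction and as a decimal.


E[|E(G)|] = C(120, 2)·p = 7140 · (1/600) = 119/10.
E[α(G)] ≥ n − E[|E(G)|] = 120 − 119/10 = 1081/10.
Numerically: ≈ 108.100000.
(This is only a lower bound; the true E[α(G)] may be larger.)

E[α(G)] ≥ 1081/10 ≈ 108.100000.


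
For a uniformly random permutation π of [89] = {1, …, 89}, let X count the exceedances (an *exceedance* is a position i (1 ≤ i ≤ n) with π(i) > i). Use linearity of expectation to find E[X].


Write X = Σ_{i=1}^{89} X_i, where X_i = 1_{π(i) > i}.
For each fixed i, π(i) is uniform over {1, …, 89} (marginal of a uniform permutation), so P[π(i) > i] = (n − i)/n. Summing: Σ_{i=1}^{89} (n − i)/n = (0 + 1 + … + 88)/89 = 89(89 − 1)/(2·89) = (89 − 1)/2.
Hence E[X] = Σ_{i=1}^{89} (89 − i)/89 = 44 ≈ 44.000.

E[X] = 44 = 44.000.


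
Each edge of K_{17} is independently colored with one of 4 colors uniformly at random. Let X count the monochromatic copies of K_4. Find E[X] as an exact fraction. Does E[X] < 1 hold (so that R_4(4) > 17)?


E[X] = C(17, 4) · 4^{1 − 6} = 2380 · 4^{−5} = 2380/1024.
As a reduced fraction: E[X] = 595/256 ≈ 2.324.
Is E[X] < 1? NO.
Since E[X] ≥ 1, the first-moment bound is inconclusive at n = 17; it does NOT by itself certify R_4(4) > 17.

E[X] = 595/256 ≈ 2.324; E[X] ≥ 1; first-moment method inconclusive here.


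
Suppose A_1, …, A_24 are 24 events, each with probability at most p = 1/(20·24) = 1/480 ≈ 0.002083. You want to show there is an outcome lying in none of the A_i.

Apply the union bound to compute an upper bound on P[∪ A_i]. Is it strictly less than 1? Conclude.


Union bound: P[∪_{i=1}^{24} A_i] ≤ Σ_i P[A_i] ≤ 24·p = 24·(1/480) = 1/20.
Numerically: 1/20 ≈ 0.050000.
Is 1/20 < 1? YES.
Since P[∪ A_i] ≤ 1/20 < 1, the complement has P[∩ A_i^c] ≥ 1 − 1/20 = 19/20 > 0, so some outcome avoids every A_i.

24·p = 1/20 ≈ 0.050000; existence CERTIFIED by the union bound.


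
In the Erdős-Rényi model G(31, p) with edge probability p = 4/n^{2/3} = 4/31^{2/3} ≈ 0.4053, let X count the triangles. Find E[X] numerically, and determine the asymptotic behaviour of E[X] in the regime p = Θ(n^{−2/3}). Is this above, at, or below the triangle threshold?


Number of potential triangles: C(31, 3) = 4495.
Each occurs with probability p³ ≈ (0.4053)³ ≈ 6.659729e-02.
By linearity: E[X] = C(31, 3)·p³ ≈ 4495 · 6.659729e-02 ≈ 299.3548.
Since α = 2/3 < 1, p = c/n^{2/3} ≫ 1/n is above the triangle threshold p ~ 1/n. Asymptotically E[X] ~ (c³/6)·n^{3(1−α)} = (4³/6)·n^{1} → ∞; triangles are abundant w.h.p.

E[X] ≈ 299.3548; in regime p = Θ(1/n^{2/3}) E[X] diverges (above the triangle threshold p ~ 1/n).


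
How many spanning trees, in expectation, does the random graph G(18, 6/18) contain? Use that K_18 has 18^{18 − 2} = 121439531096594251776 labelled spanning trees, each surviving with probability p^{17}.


K_18 has 18^{18 − 2} = 121439531096594251776 labelled spanning trees.
For each such spanning tree H, let X_H = 1 if all 17 edges of H are present in G. Then P[X_H = 1] = p^{17} = (1/3)^{17} = 1/129140163.
By linearity of expectation: E[X] = Σ_H E[X_H] = 121439531096594251776 · p^{17} = 121439531096594251776 · 1/129140163 = 940369969152.
Numerically: E[X] ≈ 9.4e+11.

E[X] = 121439531096594251776 · (1/3)^{17} = 940369969152 ≈ 9.4e+11.


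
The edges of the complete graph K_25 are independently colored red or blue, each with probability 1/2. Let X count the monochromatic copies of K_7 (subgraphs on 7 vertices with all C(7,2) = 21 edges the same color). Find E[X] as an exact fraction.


Let X = Σ_S X_S over the C(25, 7) = 480700 subsets S of size 7, where X_S = 1 if the K_7 on S is monochromatic.
For a fixed S, the K_7 on S has C(7, 2) = 21 edges. P[all 21 edges red] = (1/2)^21, and likewise for blue, so P[monochromatic] = 2·(1/2)^21 = 2^{1 − 21} = 1/1048576.
By linearity of expectation: E[X] = C(25, 7) · 2^{1 − 21} = 480700 · 1/1048576 = 120175/262144.
Numerically: E[X] ≈ 0.4584.

E[X] = C(25,7)·2^(1−C(7,2)) = 120175/262144 ≈ 0.4584.


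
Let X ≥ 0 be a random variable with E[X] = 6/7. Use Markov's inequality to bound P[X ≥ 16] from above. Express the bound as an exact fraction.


μ = E[X] = 6/7, a = 16.
Markov: P[X ≥ 16] ≤ μ/a = (6/7)/16 = 3/56.
Numerically: ≈ 0.05357.
(Since a = 16 > μ = 0.85714, the bound 3/56 is < 1 and informative.)

P[X ≥ 16] ≤ 3/56 ≈ 0.05357.


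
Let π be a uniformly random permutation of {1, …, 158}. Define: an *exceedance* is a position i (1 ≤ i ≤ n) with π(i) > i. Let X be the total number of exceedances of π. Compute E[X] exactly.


Write X = Σ_{i=1}^{158} X_i, where X_i = 1_{π(i) > i}.
For each fixed i, π(i) is uniform over {1, …, 158} (marginal of a uniform permutation), so P[π(i) > i] = (n − i)/n. Summing: Σ_{i=1}^{158} (n − i)/n = (0 + 1 + … + 157)/158 = 158(158 − 1)/(2·158) = (158 − 1)/2.
Hence E[X] = Σ_{i=1}^{158} (158 − i)/158 = 157/2 ≈ 78.50000.

E[X] = 157/2 = 78.50000.


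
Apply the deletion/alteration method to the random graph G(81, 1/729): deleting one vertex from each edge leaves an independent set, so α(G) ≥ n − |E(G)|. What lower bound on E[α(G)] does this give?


E[|E(G)|] = C(81, 2)·p = 3240 · (1/729) = 40/9.
E[α(G)] ≥ n − E[|E(G)|] = 81 − 40/9 = 689/9.
Numerically: ≈ 76.555556.
(This is only a lower bound; the true E[α(G)] may be larger.)

E[α(G)] ≥ 689/9 ≈ 76.555556.


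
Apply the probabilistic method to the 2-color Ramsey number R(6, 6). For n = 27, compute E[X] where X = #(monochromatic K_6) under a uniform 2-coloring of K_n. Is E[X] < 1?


E[X] = C(27, 6) · 2^{1 − 15} = 296010 · 2^{−14} = 296010/16384.
As a reduced fraction: E[X] = 148005/8192 ≈ 18.067.
Is E[X] < 1? NO.
Since E[X] ≥ 1, the first-moment bound is inconclusive at n = 27; it does NOT by itself certify R(6, 6) > 27.

E[X] = 148005/8192 ≈ 18.067; E[X] ≥ 1; first-moment method inconclusive here.


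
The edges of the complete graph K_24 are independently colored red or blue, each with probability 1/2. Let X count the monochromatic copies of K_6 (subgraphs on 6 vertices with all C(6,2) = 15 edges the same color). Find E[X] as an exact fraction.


Let X = Σ_S X_S over the C(24, 6) = 134596 subsets S of size 6, where X_S = 1 if the K_6 on S is monochromatic.
For a fixed S, the K_6 on S has C(6, 2) = 15 edges. P[all 15 edges red] = (1/2)^15, and likewise for blue, so P[monochromatic] = 2·(1/2)^15 = 2^{1 − 15} = 1/16384.
By linearity: E[X] = C(24, 6) · 2^{1 − 15} = 134596 · 1/16384 = 33649/4096.
Numerically: E[X] ≈ 8.215.

E[X] = C(24,6)·2^(1−C(6,2)) = 33649/4096 ≈ 8.215.
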